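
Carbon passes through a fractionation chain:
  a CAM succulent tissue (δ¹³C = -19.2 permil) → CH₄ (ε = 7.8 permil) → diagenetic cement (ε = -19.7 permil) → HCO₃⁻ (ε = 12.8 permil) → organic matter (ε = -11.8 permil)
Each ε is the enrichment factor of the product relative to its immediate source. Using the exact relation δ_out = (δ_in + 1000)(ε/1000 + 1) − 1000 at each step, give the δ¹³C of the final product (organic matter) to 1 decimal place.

step 1: δ = (-19.20 + 1000)·(7.8/1000 + 1) − 1000 = -11.55 permil
step 2: δ = (-11.55 + 1000)·(-19.7/1000 + 1) − 1000 = -31.02 permil
step 3: δ = (-31.02 + 1000)·(12.8/1000 + 1) − 1000 = -18.62 permil
step 4: δ = (-18.62 + 1000)·(-11.8/1000 + 1) − 1000 = -30.20 permil

-30.2 permil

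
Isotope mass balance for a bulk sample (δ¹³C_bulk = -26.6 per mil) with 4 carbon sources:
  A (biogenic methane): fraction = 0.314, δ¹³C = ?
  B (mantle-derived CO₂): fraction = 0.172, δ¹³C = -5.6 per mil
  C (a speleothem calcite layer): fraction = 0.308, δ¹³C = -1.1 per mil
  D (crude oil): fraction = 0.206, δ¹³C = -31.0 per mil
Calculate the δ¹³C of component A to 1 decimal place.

Isotope mass balance: δ_bulk = Σ fᵢ·δᵢ.
-26.6 = 0.314×δ_A + 0.172×(-5.6) + 0.308×(-1.1) + 0.206×(-31.0)
0.314·δ_A = -26.6 − (-7.688) = -18.912
δ_A = -18.912 / 0.314 = -60.23 per mil

-60.2 per mil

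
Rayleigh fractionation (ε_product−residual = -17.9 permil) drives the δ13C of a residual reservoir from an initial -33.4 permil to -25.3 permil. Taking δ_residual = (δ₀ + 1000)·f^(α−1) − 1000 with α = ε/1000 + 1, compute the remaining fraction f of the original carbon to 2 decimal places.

α − 1 = ε/1000 = -0.0179
(δ_res + 1000)/(δ₀ + 1000) = (-25.3 + 1000)/(-33.4 + 1000) = 974.7/966.6 = 1.008380
f = 1.008380^(1/-0.0179) = exp(ln(1.008380)/-0.0179) = exp(0.00834/-0.0179)
f = exp(-0.4662) = 0.6274

0.63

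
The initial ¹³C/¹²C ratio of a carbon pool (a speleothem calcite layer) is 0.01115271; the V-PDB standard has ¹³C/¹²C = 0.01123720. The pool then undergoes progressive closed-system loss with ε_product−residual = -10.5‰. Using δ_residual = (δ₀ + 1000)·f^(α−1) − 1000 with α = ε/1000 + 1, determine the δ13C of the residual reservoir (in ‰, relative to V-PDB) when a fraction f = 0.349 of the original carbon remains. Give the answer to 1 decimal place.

3.5‰

δ₀ = (0.01115271/0.01123720 − 1)×1000 = (0.992481 − 1)×1000 = -7.519‰
α − 1 = ε/1000 = -0.0105
f^(α−1) = 0.349^(-0.0105) = 1.011114
δ_res = (-7.519 + 1000) × 1.011114 − 1000 = 1003.512 − 1000 = 3.51‰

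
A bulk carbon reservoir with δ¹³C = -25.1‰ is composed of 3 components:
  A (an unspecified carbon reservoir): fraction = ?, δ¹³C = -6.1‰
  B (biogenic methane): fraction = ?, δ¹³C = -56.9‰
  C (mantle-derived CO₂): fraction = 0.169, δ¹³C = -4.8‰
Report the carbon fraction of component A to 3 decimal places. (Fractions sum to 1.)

0.453

Let f_A and f_B be the unknown fractions; fractions sum to 1 so f_A + f_B = 0.831.
Mass balance: Σ fᵢ·δᵢ = δ_bulk ⇒ f_A·(-6.1) + f_B·(-56.9) = -25.1 − (-0.811) = -24.289
Substitute f_B = 0.831 − f_A:
f_A·(-6.1 − -56.9) = -24.289 − 0.831×(-56.9) = 22.995
f_A = 22.995 / 50.8 = 0.4527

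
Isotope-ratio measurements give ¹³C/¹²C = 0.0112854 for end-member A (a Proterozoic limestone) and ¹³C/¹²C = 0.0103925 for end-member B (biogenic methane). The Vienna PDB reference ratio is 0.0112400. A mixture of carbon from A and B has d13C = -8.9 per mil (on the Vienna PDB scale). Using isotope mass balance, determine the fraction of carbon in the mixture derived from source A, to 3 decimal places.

δ_A = (0.0112854/0.0112400 − 1)×1000 = (1.004039 − 1)×1000 = 4.039 per mil
δ_B = (0.0103925/0.0112400 − 1)×1000 = (0.924600 − 1)×1000 = -75.400 per mil
f_A = (δ_mix − δ_B)/(δ_A − δ_B) = (-8.9 − (-75.400))/(4.039 − (-75.400))
f_A = 66.500 / 79.440 = 0.8371

0.837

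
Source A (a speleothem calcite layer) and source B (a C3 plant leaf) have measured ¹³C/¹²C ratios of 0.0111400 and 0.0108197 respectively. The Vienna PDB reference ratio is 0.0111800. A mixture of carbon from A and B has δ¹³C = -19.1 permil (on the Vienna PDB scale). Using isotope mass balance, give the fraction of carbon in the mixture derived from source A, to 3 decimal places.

0.458

δ_A = (0.0111400/0.0111800 − 1)×1000 = (0.996422 − 1)×1000 = -3.578 permil
δ_B = (0.0108197/0.0111800 − 1)×1000 = (0.967773 − 1)×1000 = -32.227 permil
f_A = (δ_mix − δ_B)/(δ_A − δ_B) = (-19.1 − (-32.227))/(-3.578 − (-32.227))
f_A = 13.127 / 28.649 = 0.4582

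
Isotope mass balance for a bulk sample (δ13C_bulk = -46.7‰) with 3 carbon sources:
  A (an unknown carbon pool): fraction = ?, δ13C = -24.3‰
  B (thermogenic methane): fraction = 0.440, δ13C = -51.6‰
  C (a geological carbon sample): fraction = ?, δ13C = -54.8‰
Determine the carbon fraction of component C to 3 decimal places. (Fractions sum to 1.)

0.341

Let f_C and f_A be the unknown fractions; fractions sum to 1 so f_C + f_A = 0.560.
Mass balance: Σ fᵢ·δᵢ = δ_bulk ⇒ f_C·(-54.8) + f_A·(-24.3) = -46.7 − (-22.704) = -23.996
Substitute f_A = 0.560 − f_C:
f_C·(-54.8 − -24.3) = -23.996 − 0.560×(-24.3) = -10.388
f_C = -10.388 / -30.5 = 0.3406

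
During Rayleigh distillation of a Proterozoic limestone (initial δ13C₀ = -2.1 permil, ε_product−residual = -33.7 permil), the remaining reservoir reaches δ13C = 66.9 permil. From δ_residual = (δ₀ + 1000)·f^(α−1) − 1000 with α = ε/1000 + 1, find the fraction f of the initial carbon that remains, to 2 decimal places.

α − 1 = ε/1000 = -0.0337
(δ_res + 1000)/(δ₀ + 1000) = (66.9 + 1000)/(-2.1 + 1000) = 1066.9/997.9 = 1.069145
f = 1.069145^(1/-0.0337) = exp(ln(1.069145)/-0.0337) = exp(0.06686/-0.0337)
f = exp(-1.9840) = 0.1375

0.14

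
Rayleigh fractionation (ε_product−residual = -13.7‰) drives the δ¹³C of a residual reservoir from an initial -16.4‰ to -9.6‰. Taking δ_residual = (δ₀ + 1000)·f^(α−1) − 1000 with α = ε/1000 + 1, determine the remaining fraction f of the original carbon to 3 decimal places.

α − 1 = ε/1000 = -0.0137
(δ_res + 1000)/(δ₀ + 1000) = (-9.6 + 1000)/(-16.4 + 1000) = 990.4/983.6 = 1.006913
f = 1.006913^(1/-0.0137) = exp(ln(1.006913)/-0.0137) = exp(0.00689/-0.0137)
f = exp(-0.5029) = 0.6048

0.605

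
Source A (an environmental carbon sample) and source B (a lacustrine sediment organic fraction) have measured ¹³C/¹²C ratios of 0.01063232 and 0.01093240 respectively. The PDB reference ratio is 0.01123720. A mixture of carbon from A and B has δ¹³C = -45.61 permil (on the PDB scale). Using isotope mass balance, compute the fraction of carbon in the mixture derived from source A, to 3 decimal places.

δ_A = (0.01063232/0.01123720 − 1)×1000 = (0.946172 − 1)×1000 = -53.828 permil
δ_B = (0.01093240/0.01123720 − 1)×1000 = (0.972876 − 1)×1000 = -27.124 permil
f_A = (δ_mix − δ_B)/(δ_A − δ_B) = (-45.61 − (-27.124))/(-53.828 − (-27.124))
f_A = -18.486 / -26.704 = 0.6922

0.692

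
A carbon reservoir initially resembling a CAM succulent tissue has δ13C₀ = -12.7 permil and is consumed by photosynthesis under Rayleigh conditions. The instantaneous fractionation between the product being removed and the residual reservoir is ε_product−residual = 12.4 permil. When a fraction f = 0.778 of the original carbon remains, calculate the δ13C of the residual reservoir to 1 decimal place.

-15.8 permil

Rayleigh residual: δ_res = (δ₀ + 1000)·f^(α−1) − 1000
α = ε/1000 + 1 = 1.01240, so α − 1 = 0.01240
f^(α−1) = 0.778^(0.01240) = 0.996892
δ_res = (-12.7 + 1000) × 0.996892 − 1000 = 984.232 − 1000 = -15.77 permil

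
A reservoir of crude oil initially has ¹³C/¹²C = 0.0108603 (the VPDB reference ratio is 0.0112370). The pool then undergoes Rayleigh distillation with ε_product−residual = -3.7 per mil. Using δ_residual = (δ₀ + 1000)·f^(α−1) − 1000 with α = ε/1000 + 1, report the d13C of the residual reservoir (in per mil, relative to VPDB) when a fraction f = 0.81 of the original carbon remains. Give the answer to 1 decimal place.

δ₀ = (0.0108603/0.0112370 − 1)×1000 = (0.966477 − 1)×1000 = -33.523 per mil
α − 1 = ε/1000 = -0.0037
f^(α−1) = 0.81^(-0.0037) = 1.000780
δ_res = (-33.523 + 1000) × 1.000780 − 1000 = 967.231 − 1000 = -32.77 per mil

-32.8 per mil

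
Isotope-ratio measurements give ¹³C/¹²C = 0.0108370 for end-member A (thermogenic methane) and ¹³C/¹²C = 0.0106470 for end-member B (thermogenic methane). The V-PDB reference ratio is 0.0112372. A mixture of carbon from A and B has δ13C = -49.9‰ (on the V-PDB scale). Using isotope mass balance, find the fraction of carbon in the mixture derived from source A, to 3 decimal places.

δ_A = (0.0108370/0.0112372 − 1)×1000 = (0.964386 − 1)×1000 = -35.614‰
δ_B = (0.0106470/0.0112372 − 1)×1000 = (0.947478 − 1)×1000 = -52.522‰
f_A = (δ_mix − δ_B)/(δ_A − δ_B) = (-49.9 − (-52.522))/(-35.614 − (-52.522))
f_A = 2.622 / 16.908 = 0.1551

0.155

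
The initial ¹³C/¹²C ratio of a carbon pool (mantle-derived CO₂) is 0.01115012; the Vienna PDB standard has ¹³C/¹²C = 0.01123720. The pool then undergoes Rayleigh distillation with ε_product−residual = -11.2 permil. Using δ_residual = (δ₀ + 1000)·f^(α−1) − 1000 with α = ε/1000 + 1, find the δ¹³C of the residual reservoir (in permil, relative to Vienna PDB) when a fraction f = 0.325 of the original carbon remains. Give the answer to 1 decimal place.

4.8 permil

δ₀ = (0.01115012/0.01123720 − 1)×1000 = (0.992251 − 1)×1000 = -7.749 permil
α − 1 = ε/1000 = -0.0112
f^(α−1) = 0.325^(-0.0112) = 1.012668
δ_res = (-7.749 + 1000) × 1.012668 − 1000 = 1004.820 − 1000 = 4.82 permil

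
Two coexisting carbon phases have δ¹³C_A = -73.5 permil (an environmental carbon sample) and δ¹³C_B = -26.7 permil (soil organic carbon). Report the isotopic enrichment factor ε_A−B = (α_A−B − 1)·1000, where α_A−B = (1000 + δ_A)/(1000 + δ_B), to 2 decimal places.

-48.08 permil

α_A−B = (1000 + -73.5) / (1000 + -26.7) = 926.5 / 973.3 = 0.951916
ε_A−B = (0.951916 − 1) × 1000 = -48.084 permil
(The approximation ε ≈ δ_A − δ_B would give -46.8 permil.)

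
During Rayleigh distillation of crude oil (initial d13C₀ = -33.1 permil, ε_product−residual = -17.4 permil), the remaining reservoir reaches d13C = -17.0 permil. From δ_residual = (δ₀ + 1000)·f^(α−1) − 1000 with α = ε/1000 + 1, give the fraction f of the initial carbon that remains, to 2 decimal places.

0.39

α − 1 = ε/1000 = -0.0174
(δ_res + 1000)/(δ₀ + 1000) = (-17.0 + 1000)/(-33.1 + 1000) = 983.0/966.9 = 1.016651
f = 1.016651^(1/-0.0174) = exp(ln(1.016651)/-0.0174) = exp(0.01651/-0.0174)
f = exp(-0.9491) = 0.3871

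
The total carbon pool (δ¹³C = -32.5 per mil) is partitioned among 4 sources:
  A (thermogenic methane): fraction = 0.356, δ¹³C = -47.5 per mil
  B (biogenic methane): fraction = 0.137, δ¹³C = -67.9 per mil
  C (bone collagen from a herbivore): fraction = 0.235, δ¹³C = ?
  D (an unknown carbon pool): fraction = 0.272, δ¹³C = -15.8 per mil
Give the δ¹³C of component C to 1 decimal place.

-8.5 per mil

Isotope mass balance: δ_bulk = Σ fᵢ·δᵢ.
-32.5 = 0.356×(-47.5) + 0.137×(-67.9) + 0.235×δ_C + 0.272×(-15.8)
0.235·δ_C = -32.5 − (-30.510) = -1.990
δ_C = -1.990 / 0.235 = -8.47 per mil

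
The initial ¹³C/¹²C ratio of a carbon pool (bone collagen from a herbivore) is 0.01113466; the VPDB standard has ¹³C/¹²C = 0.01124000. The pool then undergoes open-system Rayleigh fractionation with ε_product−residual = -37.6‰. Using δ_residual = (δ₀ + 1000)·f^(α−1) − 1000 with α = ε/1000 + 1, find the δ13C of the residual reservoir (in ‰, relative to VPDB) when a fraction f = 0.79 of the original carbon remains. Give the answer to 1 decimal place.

δ₀ = (0.01113466/0.01124000 − 1)×1000 = (0.990628 − 1)×1000 = -9.372‰
α − 1 = ε/1000 = -0.0376
f^(α−1) = 0.79^(-0.0376) = 1.008903
δ_res = (-9.372 + 1000) × 1.008903 − 1000 = 999.447 − 1000 = -0.55‰

-0.6‰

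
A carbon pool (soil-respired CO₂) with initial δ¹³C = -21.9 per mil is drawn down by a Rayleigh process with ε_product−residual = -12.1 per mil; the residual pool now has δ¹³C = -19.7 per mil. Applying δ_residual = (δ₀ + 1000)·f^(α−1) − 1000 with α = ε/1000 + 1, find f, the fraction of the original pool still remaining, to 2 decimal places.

α − 1 = ε/1000 = -0.0121
(δ_res + 1000)/(δ₀ + 1000) = (-19.7 + 1000)/(-21.9 + 1000) = 980.3/978.1 = 1.002249
f = 1.002249^(1/-0.0121) = exp(ln(1.002249)/-0.0121) = exp(0.00225/-0.0121)
f = exp(-0.1857) = 0.8305

0.83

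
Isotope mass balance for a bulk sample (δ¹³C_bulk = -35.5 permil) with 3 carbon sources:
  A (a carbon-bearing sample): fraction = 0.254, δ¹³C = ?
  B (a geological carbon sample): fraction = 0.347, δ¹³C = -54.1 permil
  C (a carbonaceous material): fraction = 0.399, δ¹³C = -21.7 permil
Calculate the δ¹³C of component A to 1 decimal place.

-31.8 permil

Isotope mass balance: δ_bulk = Σ fᵢ·δᵢ.
-35.5 = 0.254×δ_A + 0.347×(-54.1) + 0.399×(-21.7)
0.254·δ_A = -35.5 − (-27.431) = -8.069
δ_A = -8.069 / 0.254 = -31.77 permil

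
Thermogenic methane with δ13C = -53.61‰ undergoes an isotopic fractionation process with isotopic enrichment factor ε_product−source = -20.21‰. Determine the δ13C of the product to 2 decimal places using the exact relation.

To first order, δ_product ≈ δ_source + ε = -73.82‰.
Exactly, δ_product = (δ_source + 1000)·(ε/1000 + 1) − 1000.
δ_product = (-53.61 + 1000) × (-20.21/1000 + 1) − 1000
δ_product = -72.737‰

-72.74‰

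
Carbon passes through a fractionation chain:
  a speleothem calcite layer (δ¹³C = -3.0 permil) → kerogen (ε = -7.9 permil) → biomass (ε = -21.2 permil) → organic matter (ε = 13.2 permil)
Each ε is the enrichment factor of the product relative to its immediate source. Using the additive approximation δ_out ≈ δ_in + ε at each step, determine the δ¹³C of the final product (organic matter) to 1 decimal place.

-18.9 permil

step 1: δ ≈ -3.0 + (-7.9) = -10.9 permil
step 2: δ ≈ -10.9 + (-21.2) = -32.1 permil
step 3: δ ≈ -32.1 + (13.2) = -18.9 permil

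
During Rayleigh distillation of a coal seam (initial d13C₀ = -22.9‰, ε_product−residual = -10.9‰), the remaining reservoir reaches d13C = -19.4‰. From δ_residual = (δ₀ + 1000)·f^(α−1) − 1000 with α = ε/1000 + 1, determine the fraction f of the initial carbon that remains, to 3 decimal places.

α − 1 = ε/1000 = -0.0109
(δ_res + 1000)/(δ₀ + 1000) = (-19.4 + 1000)/(-22.9 + 1000) = 980.6/977.1 = 1.003582
f = 1.003582^(1/-0.0109) = exp(ln(1.003582)/-0.0109) = exp(0.00358/-0.0109)
f = exp(-0.3280) = 0.7203

0.720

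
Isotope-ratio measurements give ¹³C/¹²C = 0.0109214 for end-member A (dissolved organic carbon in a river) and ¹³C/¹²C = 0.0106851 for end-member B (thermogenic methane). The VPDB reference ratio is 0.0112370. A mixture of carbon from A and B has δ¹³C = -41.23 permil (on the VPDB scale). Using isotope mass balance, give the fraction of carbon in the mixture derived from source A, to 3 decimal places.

δ_A = (0.0109214/0.0112370 − 1)×1000 = (0.971914 − 1)×1000 = -28.086 permil
δ_B = (0.0106851/0.0112370 − 1)×1000 = (0.950885 − 1)×1000 = -49.115 permil
f_A = (δ_mix − δ_B)/(δ_A − δ_B) = (-41.23 − (-49.115))/(-28.086 − (-49.115))
f_A = 7.885 / 21.029 = 0.3749

0.375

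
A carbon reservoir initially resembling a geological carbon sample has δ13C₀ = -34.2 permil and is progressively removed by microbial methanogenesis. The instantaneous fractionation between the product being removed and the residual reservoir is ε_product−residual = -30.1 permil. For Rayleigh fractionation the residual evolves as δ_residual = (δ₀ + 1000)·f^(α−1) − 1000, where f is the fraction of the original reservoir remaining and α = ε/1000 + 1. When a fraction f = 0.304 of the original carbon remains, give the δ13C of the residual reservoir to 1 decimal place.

Rayleigh residual: δ_res = (δ₀ + 1000)·f^(α−1) − 1000
α = ε/1000 + 1 = 0.96990, so α − 1 = -0.03010
f^(α−1) = 0.304^(-0.03010) = 1.036491
δ_res = (-34.2 + 1000) × 1.036491 − 1000 = 1001.043 − 1000 = 1.04 permil

1.0 permil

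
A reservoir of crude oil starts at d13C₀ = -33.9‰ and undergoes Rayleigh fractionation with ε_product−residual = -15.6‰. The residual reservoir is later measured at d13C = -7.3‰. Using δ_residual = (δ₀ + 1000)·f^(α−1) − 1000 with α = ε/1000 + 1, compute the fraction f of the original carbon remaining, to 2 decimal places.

0.18

α − 1 = ε/1000 = -0.0156
(δ_res + 1000)/(δ₀ + 1000) = (-7.3 + 1000)/(-33.9 + 1000) = 992.7/966.1 = 1.027533
f = 1.027533^(1/-0.0156) = exp(ln(1.027533)/-0.0156) = exp(0.02716/-0.0156)
f = exp(-1.7411) = 0.1753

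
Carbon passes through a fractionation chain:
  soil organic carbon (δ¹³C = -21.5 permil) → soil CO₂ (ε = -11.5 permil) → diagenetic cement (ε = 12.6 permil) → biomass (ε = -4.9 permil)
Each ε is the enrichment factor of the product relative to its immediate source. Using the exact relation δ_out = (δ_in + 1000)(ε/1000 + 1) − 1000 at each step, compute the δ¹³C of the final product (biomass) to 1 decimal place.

step 1: δ = (-21.50 + 1000)·(-11.5/1000 + 1) − 1000 = -32.75 permil
step 2: δ = (-32.75 + 1000)·(12.6/1000 + 1) − 1000 = -20.57 permil
step 3: δ = (-20.57 + 1000)·(-4.9/1000 + 1) − 1000 = -25.36 permil

-25.4 permil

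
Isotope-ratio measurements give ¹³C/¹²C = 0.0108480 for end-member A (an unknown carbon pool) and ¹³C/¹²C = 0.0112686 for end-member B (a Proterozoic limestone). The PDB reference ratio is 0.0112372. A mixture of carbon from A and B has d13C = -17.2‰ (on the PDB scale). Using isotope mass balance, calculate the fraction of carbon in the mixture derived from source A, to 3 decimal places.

δ_A = (0.0108480/0.0112372 − 1)×1000 = (0.965365 − 1)×1000 = -34.635‰
δ_B = (0.0112686/0.0112372 − 1)×1000 = (1.002794 − 1)×1000 = 2.794‰
f_A = (δ_mix − δ_B)/(δ_A − δ_B) = (-17.2 − (2.794))/(-34.635 − (2.794))
f_A = -19.994 / -37.429 = 0.5342

0.534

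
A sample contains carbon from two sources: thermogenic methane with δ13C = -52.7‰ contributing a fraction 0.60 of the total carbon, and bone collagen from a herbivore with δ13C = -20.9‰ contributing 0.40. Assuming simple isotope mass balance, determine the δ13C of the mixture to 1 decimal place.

δ_mix = f_A·δ_A + f_B·δ_B
δ_mix = 0.60 × (-52.7) + 0.40 × (-20.9)
δ_mix = -31.62 + -8.36 = -39.98‰

-40.0‰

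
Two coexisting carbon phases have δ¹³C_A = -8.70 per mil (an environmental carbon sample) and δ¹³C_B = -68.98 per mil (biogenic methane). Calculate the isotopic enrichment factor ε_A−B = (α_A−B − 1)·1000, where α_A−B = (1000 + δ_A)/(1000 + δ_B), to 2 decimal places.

64.75 per mil

α_A−B = (1000 + -8.70) / (1000 + -68.98) = 991.30 / 931.02 = 1.064746
ε_A−B = (1.064746 − 1) × 1000 = 64.746 per mil
(The approximation ε ≈ δ_A − δ_B would give 60.28 per mil.)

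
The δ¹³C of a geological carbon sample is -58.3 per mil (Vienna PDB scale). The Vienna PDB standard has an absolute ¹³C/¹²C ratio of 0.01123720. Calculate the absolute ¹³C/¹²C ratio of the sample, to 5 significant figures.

0.010582

R_sample = R_standard × (δ¹³C/1000 + 1)
R_sample = 0.01123720 × (-58.3/1000 + 1) = 0.01123720 × 0.941700
R_sample = 0.0105821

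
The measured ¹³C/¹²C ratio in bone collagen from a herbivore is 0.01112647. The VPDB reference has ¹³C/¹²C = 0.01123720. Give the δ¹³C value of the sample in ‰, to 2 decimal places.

δ¹³C = (R_sample / R_standard − 1) × 1000
R_sample / R_standard = 0.01112647 / 0.01123720 = 0.990146
δ¹³C = (0.990146 − 1) × 1000 = -9.854‰

-9.85‰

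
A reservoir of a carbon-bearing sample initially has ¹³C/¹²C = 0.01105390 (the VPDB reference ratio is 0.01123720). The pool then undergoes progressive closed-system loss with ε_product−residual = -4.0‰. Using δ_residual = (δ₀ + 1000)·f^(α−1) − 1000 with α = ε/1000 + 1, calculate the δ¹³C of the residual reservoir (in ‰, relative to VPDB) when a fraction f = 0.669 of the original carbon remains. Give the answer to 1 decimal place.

-14.7‰

δ₀ = (0.01105390/0.01123720 − 1)×1000 = (0.983688 − 1)×1000 = -16.312‰
α − 1 = ε/1000 = -0.0040
f^(α−1) = 0.669^(-0.0040) = 1.001609
δ_res = (-16.312 + 1000) × 1.001609 − 1000 = 985.271 − 1000 = -14.73‰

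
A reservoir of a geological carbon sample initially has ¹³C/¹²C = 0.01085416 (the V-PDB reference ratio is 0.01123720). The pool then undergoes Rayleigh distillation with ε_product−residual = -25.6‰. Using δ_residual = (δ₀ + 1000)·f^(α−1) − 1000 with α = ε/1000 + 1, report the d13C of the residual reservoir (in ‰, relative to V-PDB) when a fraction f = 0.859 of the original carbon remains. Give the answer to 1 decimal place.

-30.3‰

δ₀ = (0.01085416/0.01123720 − 1)×1000 = (0.965913 − 1)×1000 = -34.087‰
α − 1 = ε/1000 = -0.0256
f^(α−1) = 0.859^(-0.0256) = 1.003898
δ_res = (-34.087 + 1000) × 1.003898 − 1000 = 969.679 − 1000 = -30.32‰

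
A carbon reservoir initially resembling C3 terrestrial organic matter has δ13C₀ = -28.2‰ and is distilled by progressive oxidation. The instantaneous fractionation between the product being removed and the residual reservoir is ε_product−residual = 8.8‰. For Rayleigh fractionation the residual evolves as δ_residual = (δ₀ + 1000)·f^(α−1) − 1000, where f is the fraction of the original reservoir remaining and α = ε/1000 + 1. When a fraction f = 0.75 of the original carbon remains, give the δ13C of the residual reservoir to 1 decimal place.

-30.7‰

Rayleigh residual: δ_res = (δ₀ + 1000)·f^(α−1) − 1000
α = ε/1000 + 1 = 1.00880, so α − 1 = 0.00880
f^(α−1) = 0.75^(0.00880) = 0.997472
δ_res = (-28.2 + 1000) × 0.997472 − 1000 = 969.343 − 1000 = -30.66‰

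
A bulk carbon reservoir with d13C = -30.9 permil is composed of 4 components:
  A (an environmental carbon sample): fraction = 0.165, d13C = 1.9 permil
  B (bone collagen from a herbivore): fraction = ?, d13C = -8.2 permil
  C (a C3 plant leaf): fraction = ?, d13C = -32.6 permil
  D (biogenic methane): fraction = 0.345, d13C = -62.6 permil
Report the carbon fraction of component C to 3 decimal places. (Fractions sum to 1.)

Let f_C and f_B be the unknown fractions; fractions sum to 1 so f_C + f_B = 0.490.
Mass balance: Σ fᵢ·δᵢ = δ_bulk ⇒ f_C·(-32.6) + f_B·(-8.2) = -30.9 − (-21.283) = -9.617
Substitute f_B = 0.490 − f_C:
f_C·(-32.6 − -8.2) = -9.617 − 0.490×(-8.2) = -5.599
f_C = -5.599 / -24.4 = 0.2294

0.229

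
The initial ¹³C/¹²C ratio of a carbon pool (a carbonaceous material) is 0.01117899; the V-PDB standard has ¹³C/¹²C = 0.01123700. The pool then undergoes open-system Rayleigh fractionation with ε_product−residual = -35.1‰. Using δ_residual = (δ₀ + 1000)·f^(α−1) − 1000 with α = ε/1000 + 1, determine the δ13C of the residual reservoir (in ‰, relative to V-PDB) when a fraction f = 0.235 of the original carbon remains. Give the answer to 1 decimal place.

δ₀ = (0.01117899/0.01123700 − 1)×1000 = (0.994838 − 1)×1000 = -5.162‰
α − 1 = ε/1000 = -0.0351
f^(α−1) = 0.235^(-0.0351) = 1.052145
δ_res = (-5.162 + 1000) × 1.052145 − 1000 = 1046.713 − 1000 = 46.71‰

46.7‰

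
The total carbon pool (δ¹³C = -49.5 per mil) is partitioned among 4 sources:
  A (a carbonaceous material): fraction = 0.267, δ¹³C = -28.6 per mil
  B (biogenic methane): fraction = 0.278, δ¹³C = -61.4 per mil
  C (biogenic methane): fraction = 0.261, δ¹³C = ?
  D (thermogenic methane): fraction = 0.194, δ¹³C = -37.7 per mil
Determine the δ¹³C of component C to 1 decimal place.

-67.0 per mil

Isotope mass balance: δ_bulk = Σ fᵢ·δᵢ.
-49.5 = 0.267×(-28.6) + 0.278×(-61.4) + 0.261×δ_C + 0.194×(-37.7)
0.261·δ_C = -49.5 − (-32.019) = -17.481
δ_C = -17.481 / 0.261 = -66.98 per mil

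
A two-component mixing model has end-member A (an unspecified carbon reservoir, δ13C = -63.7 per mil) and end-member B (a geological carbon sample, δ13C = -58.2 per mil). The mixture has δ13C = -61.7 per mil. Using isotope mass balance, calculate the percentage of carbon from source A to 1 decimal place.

63.6%

δ_mix = f_A·δ_A + (1 − f_A)·δ_B  ⇒  f_A = (δ_mix − δ_B)/(δ_A − δ_B)
f_A = (-61.7 − (-58.2)) / (-63.7 − (-58.2))
f_A = -3.5 / -5.5 = 0.6364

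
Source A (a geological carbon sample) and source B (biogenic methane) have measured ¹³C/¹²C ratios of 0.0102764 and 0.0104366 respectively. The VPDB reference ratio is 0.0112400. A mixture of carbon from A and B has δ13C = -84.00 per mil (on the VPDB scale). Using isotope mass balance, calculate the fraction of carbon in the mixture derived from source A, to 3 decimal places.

0.879

δ_A = (0.0102764/0.0112400 − 1)×1000 = (0.914270 − 1)×1000 = -85.730 per mil
δ_B = (0.0104366/0.0112400 − 1)×1000 = (0.928523 − 1)×1000 = -71.477 per mil
f_A = (δ_mix − δ_B)/(δ_A − δ_B) = (-84.00 − (-71.477))/(-85.730 − (-71.477))
f_A = -12.523 / -14.253 = 0.8787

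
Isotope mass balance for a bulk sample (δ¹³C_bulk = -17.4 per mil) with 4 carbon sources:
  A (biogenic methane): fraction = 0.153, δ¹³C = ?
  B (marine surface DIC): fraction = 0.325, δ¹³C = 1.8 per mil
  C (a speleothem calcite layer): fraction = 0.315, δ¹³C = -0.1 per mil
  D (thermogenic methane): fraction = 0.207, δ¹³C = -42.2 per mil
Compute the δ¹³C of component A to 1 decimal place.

-60.2 per mil

Isotope mass balance: δ_bulk = Σ fᵢ·δᵢ.
-17.4 = 0.153×δ_A + 0.325×(1.8) + 0.315×(-0.1) + 0.207×(-42.2)
0.153·δ_A = -17.4 − (-8.182) = -9.218
δ_A = -9.218 / 0.153 = -60.25 per mil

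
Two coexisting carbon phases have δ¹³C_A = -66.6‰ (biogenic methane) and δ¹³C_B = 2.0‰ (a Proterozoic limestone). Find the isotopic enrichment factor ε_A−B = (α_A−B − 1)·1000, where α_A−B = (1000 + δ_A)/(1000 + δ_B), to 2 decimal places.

-68.46‰

α_A−B = (1000 + -66.6) / (1000 + 2.0) = 933.4 / 1002.0 = 0.931537
ε_A−B = (0.931537 − 1) × 1000 = -68.463‰
(The approximation ε ≈ δ_A − δ_B would give -68.6‰.)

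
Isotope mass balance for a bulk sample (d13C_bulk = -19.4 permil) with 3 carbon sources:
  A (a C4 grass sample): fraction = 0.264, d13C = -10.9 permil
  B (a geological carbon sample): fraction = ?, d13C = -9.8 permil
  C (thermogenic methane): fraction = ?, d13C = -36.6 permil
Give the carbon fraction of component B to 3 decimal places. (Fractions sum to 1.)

Let f_B and f_C be the unknown fractions; fractions sum to 1 so f_B + f_C = 0.736.
Mass balance: Σ fᵢ·δᵢ = δ_bulk ⇒ f_B·(-9.8) + f_C·(-36.6) = -19.4 − (-2.878) = -16.522
Substitute f_C = 0.736 − f_B:
f_B·(-9.8 − -36.6) = -16.522 − 0.736×(-36.6) = 10.415
f_B = 10.415 / 26.8 = 0.3886

0.389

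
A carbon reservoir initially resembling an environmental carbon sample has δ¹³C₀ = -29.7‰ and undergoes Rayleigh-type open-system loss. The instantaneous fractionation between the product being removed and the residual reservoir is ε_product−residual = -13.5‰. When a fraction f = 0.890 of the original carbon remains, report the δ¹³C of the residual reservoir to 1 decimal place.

Rayleigh residual: δ_res = (δ₀ + 1000)·f^(α−1) − 1000
α = ε/1000 + 1 = 0.98650, so α − 1 = -0.01350
f^(α−1) = 0.890^(-0.01350) = 1.001574
δ_res = (-29.7 + 1000) × 1.001574 − 1000 = 971.828 − 1000 = -28.17‰

-28.2‰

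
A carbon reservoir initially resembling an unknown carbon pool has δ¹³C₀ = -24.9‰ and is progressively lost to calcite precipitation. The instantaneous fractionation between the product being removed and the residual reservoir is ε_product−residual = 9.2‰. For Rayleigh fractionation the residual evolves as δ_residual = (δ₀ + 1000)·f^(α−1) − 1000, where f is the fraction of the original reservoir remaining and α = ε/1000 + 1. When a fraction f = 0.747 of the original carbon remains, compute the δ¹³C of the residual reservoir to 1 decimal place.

Rayleigh residual: δ_res = (δ₀ + 1000)·f^(α−1) − 1000
α = ε/1000 + 1 = 1.00920, so α − 1 = 0.00920
f^(α−1) = 0.747^(0.00920) = 0.997320
δ_res = (-24.9 + 1000) × 0.997320 − 1000 = 972.487 − 1000 = -27.51‰

-27.5‰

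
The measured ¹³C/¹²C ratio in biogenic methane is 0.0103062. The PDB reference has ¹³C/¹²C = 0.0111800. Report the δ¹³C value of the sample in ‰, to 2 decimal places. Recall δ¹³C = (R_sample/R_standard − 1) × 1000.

-78.16‰

δ¹³C = (R_sample / R_standard − 1) × 1000
R_sample / R_standard = 0.0103062 / 0.0111800 = 0.921843
δ¹³C = (0.921843 − 1) × 1000 = -78.157‰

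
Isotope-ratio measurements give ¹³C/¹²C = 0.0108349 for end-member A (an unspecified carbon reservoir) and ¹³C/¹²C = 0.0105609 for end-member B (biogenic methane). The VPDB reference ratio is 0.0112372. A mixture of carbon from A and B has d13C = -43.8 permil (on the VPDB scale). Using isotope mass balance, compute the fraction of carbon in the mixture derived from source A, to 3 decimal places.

δ_A = (0.0108349/0.0112372 − 1)×1000 = (0.964199 − 1)×1000 = -35.801 permil
δ_B = (0.0105609/0.0112372 − 1)×1000 = (0.939816 − 1)×1000 = -60.184 permil
f_A = (δ_mix − δ_B)/(δ_A − δ_B) = (-43.8 − (-60.184))/(-35.801 − (-60.184))
f_A = 16.384 / 24.383 = 0.6719

0.672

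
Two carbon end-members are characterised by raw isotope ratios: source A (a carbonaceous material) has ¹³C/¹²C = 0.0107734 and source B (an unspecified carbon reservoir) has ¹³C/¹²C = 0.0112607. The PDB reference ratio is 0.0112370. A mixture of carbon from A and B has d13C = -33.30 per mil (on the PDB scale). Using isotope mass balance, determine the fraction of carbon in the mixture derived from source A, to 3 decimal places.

δ_A = (0.0107734/0.0112370 − 1)×1000 = (0.958743 − 1)×1000 = -41.257 per mil
δ_B = (0.0112607/0.0112370 − 1)×1000 = (1.002109 − 1)×1000 = 2.109 per mil
f_A = (δ_mix − δ_B)/(δ_A − δ_B) = (-33.30 − (2.109))/(-41.257 − (2.109))
f_A = -35.409 / -43.366 = 0.8165

0.817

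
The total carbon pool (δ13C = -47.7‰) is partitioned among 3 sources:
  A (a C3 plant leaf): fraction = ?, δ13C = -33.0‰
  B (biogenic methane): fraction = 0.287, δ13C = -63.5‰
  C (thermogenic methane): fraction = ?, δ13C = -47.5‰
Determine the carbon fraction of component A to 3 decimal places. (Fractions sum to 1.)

Let f_A and f_C be the unknown fractions; fractions sum to 1 so f_A + f_C = 0.713.
Mass balance: Σ fᵢ·δᵢ = δ_bulk ⇒ f_A·(-33.0) + f_C·(-47.5) = -47.7 − (-18.224) = -29.476
Substitute f_C = 0.713 − f_A:
f_A·(-33.0 − -47.5) = -29.476 − 0.713×(-47.5) = 4.392
f_A = 4.392 / 14.5 = 0.3029

0.303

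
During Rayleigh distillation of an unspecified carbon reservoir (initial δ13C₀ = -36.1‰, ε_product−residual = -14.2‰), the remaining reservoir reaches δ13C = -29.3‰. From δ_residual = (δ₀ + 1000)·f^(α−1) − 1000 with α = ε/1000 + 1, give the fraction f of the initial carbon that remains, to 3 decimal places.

0.610

α − 1 = ε/1000 = -0.0142
(δ_res + 1000)/(δ₀ + 1000) = (-29.3 + 1000)/(-36.1 + 1000) = 970.7/963.9 = 1.007055
f = 1.007055^(1/-0.0142) = exp(ln(1.007055)/-0.0142) = exp(0.00703/-0.0142)
f = exp(-0.4951) = 0.6095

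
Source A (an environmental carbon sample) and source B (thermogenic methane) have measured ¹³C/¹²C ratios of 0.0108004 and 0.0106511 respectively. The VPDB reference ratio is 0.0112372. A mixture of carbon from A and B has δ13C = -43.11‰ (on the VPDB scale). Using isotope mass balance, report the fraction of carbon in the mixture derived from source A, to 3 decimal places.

δ_A = (0.0108004/0.0112372 − 1)×1000 = (0.961129 − 1)×1000 = -38.871‰
δ_B = (0.0106511/0.0112372 − 1)×1000 = (0.947843 − 1)×1000 = -52.157‰
f_A = (δ_mix − δ_B)/(δ_A − δ_B) = (-43.11 − (-52.157))/(-38.871 − (-52.157))
f_A = 9.047 / 13.286 = 0.6809

0.681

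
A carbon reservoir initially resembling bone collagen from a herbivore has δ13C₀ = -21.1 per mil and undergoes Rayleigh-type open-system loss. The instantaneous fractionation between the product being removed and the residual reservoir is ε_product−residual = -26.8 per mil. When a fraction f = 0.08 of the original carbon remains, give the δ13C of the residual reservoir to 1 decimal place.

47.5 per mil

Rayleigh residual: δ_res = (δ₀ + 1000)·f^(α−1) − 1000
α = ε/1000 + 1 = 0.97320, so α − 1 = -0.02680
f^(α−1) = 0.08^(-0.02680) = 1.070033
δ_res = (-21.1 + 1000) × 1.070033 − 1000 = 1047.455 − 1000 = 47.46 per mil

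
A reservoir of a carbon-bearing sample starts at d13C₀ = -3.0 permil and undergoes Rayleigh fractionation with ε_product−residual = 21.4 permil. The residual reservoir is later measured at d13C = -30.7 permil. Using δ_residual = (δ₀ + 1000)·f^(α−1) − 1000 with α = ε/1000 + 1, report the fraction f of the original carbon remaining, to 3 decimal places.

0.268

α − 1 = ε/1000 = 0.0214
(δ_res + 1000)/(δ₀ + 1000) = (-30.7 + 1000)/(-3.0 + 1000) = 969.3/997.0 = 0.972217
f = 0.972217^(1/0.0214) = exp(ln(0.972217)/0.0214) = exp(-0.02818/0.0214)
f = exp(-1.3167) = 0.2680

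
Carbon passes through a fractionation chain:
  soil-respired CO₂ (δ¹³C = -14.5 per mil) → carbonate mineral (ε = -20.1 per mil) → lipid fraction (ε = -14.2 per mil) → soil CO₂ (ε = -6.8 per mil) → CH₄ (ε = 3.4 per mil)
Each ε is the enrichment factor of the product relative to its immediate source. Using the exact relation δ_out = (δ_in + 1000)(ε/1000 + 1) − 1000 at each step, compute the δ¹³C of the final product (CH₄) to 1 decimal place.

step 1: δ = (-14.50 + 1000)·(-20.1/1000 + 1) − 1000 = -34.31 per mil
step 2: δ = (-34.31 + 1000)·(-14.2/1000 + 1) − 1000 = -48.02 per mil
step 3: δ = (-48.02 + 1000)·(-6.8/1000 + 1) − 1000 = -54.49 per mil
step 4: δ = (-54.49 + 1000)·(3.4/1000 + 1) − 1000 = -51.28 per mil

-51.3 per mil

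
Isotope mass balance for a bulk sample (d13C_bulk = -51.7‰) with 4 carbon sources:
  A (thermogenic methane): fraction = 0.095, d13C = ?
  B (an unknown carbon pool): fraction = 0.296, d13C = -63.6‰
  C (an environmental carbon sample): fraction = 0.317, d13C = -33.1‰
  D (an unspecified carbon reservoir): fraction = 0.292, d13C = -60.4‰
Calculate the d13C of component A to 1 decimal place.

Isotope mass balance: δ_bulk = Σ fᵢ·δᵢ.
-51.7 = 0.095×δ_A + 0.296×(-63.6) + 0.317×(-33.1) + 0.292×(-60.4)
0.095·δ_A = -51.7 − (-46.955) = -4.745
δ_A = -4.745 / 0.095 = -49.95‰

-49.9‰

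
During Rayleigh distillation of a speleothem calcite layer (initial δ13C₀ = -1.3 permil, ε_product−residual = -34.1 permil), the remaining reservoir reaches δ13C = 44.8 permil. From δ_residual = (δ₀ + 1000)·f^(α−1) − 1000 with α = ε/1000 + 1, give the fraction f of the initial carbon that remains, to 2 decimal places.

0.27

α − 1 = ε/1000 = -0.0341
(δ_res + 1000)/(δ₀ + 1000) = (44.8 + 1000)/(-1.3 + 1000) = 1044.8/998.7 = 1.046160
f = 1.046160^(1/-0.0341) = exp(ln(1.046160)/-0.0341) = exp(0.04513/-0.0341)
f = exp(-1.3234) = 0.2662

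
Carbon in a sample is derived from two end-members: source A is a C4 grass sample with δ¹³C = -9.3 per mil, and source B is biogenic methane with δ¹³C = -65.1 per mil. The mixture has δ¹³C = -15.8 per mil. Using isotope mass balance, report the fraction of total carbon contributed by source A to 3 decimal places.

0.884

δ_mix = f_A·δ_A + (1 − f_A)·δ_B  ⇒  f_A = (δ_mix − δ_B)/(δ_A − δ_B)
f_A = (-15.8 − (-65.1)) / (-9.3 − (-65.1))
f_A = 49.3 / 55.8 = 0.8835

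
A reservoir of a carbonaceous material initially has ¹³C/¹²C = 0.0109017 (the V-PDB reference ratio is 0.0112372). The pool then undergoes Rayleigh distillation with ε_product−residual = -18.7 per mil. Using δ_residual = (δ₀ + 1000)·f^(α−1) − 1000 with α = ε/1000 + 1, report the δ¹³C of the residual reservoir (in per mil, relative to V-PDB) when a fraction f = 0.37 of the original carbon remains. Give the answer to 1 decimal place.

δ₀ = (0.0109017/0.0112372 − 1)×1000 = (0.970144 − 1)×1000 = -29.856 per mil
α − 1 = ε/1000 = -0.0187
f^(α−1) = 0.37^(-0.0187) = 1.018766
δ_res = (-29.856 + 1000) × 1.018766 − 1000 = 988.350 − 1000 = -11.65 per mil

-11.7 per mil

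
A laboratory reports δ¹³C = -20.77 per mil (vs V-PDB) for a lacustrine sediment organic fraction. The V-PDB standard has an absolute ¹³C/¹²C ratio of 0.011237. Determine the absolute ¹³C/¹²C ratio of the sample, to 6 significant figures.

R_sample = R_standard × (δ¹³C/1000 + 1)
R_sample = 0.011237 × (-20.77/1000 + 1) = 0.011237 × 0.979230
R_sample = 0.0110036

0.0110036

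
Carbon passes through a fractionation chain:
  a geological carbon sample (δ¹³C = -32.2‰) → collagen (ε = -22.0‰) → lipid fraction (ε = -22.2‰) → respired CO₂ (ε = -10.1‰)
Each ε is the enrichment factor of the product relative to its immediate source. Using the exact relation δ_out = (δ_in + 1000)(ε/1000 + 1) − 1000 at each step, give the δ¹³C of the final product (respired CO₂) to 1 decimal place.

step 1: δ = (-32.20 + 1000)·(-22.0/1000 + 1) − 1000 = -53.49‰
step 2: δ = (-53.49 + 1000)·(-22.2/1000 + 1) − 1000 = -74.50‰
step 3: δ = (-74.50 + 1000)·(-10.1/1000 + 1) − 1000 = -83.85‰

-83.9‰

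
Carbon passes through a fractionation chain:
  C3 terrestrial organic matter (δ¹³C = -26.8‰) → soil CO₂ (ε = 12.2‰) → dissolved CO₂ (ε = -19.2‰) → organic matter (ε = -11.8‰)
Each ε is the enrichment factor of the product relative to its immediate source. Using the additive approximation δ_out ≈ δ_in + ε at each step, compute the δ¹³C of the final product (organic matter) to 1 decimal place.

step 1: δ ≈ -26.8 + (12.2) = -14.6‰
step 2: δ ≈ -14.6 + (-19.2) = -33.8‰
step 3: δ ≈ -33.8 + (-11.8) = -45.6‰

-45.6‰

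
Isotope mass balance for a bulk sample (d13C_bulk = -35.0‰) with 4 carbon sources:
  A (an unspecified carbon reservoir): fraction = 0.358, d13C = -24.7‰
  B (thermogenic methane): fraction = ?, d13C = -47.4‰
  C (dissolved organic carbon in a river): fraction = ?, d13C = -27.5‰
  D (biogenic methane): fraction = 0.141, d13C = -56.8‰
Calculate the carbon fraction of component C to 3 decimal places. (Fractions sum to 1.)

0.281

Let f_C and f_B be the unknown fractions; fractions sum to 1 so f_C + f_B = 0.501.
Mass balance: Σ fᵢ·δᵢ = δ_bulk ⇒ f_C·(-27.5) + f_B·(-47.4) = -35.0 − (-16.851) = -18.149
Substitute f_B = 0.501 − f_C:
f_C·(-27.5 − -47.4) = -18.149 − 0.501×(-47.4) = 5.599
f_C = 5.599 / 19.9 = 0.2813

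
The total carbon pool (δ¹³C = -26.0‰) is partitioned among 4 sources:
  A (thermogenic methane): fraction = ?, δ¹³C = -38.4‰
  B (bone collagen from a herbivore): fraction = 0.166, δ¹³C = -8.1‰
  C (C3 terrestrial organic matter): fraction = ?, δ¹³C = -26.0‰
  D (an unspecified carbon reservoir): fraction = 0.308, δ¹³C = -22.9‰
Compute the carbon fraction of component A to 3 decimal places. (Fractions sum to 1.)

0.317

Let f_A and f_C be the unknown fractions; fractions sum to 1 so f_A + f_C = 0.526.
Mass balance: Σ fᵢ·δᵢ = δ_bulk ⇒ f_A·(-38.4) + f_C·(-26.0) = -26.0 − (-8.398) = -17.602
Substitute f_C = 0.526 − f_A:
f_A·(-38.4 − -26.0) = -17.602 − 0.526×(-26.0) = -3.926
f_A = -3.926 / -12.4 = 0.3166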